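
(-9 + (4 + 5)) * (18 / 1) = 0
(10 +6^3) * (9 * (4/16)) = 1017/2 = 508.50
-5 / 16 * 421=-2105 / 16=-131.56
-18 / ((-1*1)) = 18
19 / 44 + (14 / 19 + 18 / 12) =2231 / 836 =2.67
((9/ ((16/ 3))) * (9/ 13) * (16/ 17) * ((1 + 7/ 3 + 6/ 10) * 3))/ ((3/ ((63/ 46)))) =301077/ 50830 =5.92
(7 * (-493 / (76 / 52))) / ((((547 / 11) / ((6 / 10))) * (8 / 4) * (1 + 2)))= -4.75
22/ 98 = 11/ 49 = 0.22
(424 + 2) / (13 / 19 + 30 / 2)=4047 / 149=27.16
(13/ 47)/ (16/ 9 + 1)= 117/ 1175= 0.10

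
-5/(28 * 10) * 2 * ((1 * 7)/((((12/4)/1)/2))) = -0.17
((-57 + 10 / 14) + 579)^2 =13388281 / 49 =273230.22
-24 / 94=-12 / 47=-0.26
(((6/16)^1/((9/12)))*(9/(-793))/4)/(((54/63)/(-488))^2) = -5978/13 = -459.85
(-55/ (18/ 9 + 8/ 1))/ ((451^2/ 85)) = -85/ 36982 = -0.00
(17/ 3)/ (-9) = -17/ 27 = -0.63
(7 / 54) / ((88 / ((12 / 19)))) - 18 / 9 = -15041 / 7524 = -2.00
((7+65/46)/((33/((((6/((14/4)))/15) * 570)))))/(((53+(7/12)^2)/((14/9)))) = 941184/1943293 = 0.48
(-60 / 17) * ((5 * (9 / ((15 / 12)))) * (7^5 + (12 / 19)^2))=-13105737360 / 6137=-2135528.33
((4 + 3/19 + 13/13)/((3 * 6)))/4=49/684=0.07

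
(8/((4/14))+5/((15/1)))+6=103/3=34.33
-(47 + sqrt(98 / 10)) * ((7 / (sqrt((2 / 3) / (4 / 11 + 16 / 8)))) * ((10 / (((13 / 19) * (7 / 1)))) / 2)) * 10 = -44650 * sqrt(429) / 143-1330 * sqrt(2145) / 143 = -6897.92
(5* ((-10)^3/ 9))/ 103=-5000/ 927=-5.39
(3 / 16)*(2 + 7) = 27 / 16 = 1.69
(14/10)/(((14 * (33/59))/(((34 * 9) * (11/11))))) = 3009/55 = 54.71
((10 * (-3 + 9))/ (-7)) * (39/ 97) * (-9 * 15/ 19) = 315900/ 12901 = 24.49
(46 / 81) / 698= 23 / 28269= 0.00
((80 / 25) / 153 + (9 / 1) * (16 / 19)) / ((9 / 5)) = 110464 / 26163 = 4.22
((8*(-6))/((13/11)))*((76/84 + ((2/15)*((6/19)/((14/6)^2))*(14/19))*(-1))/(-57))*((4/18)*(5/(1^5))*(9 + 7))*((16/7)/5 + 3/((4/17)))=88720995968/589839705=150.42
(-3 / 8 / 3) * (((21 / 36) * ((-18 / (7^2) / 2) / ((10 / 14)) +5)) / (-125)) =83 / 30000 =0.00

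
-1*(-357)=357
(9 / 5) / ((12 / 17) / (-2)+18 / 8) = 204 / 215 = 0.95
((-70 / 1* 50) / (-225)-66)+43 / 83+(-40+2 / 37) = -2483981 / 27639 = -89.87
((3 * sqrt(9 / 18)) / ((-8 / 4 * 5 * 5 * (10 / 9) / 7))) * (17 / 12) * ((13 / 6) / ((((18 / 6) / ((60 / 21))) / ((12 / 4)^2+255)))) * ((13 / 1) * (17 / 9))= -537251 * sqrt(2) / 150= -5065.25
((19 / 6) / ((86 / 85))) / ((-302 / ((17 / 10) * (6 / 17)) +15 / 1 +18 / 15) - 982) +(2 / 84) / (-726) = -15625829 / 7223486193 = -0.00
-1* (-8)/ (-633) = -8/ 633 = -0.01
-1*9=-9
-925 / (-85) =185 / 17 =10.88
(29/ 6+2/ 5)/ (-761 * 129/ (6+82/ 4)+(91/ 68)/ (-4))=-0.00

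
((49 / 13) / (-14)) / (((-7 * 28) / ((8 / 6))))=1 / 546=0.00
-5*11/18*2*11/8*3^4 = -5445/8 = -680.62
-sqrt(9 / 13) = -3*sqrt(13) / 13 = -0.83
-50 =-50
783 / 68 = 11.51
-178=-178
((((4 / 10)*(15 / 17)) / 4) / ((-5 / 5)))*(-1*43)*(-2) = -129 / 17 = -7.59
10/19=0.53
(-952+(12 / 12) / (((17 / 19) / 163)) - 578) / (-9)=22913 / 153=149.76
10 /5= 2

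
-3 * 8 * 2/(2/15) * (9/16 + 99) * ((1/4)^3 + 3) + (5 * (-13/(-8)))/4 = -13834945/128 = -108085.51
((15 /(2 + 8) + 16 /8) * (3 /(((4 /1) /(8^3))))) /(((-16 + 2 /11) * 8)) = -308 /29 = -10.62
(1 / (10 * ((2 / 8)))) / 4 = 1 / 10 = 0.10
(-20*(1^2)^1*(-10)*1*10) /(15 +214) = 2000 /229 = 8.73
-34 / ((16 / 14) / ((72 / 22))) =-1071 / 11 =-97.36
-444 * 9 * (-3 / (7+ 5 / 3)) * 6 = 107892 / 13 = 8299.38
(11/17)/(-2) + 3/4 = 29/68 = 0.43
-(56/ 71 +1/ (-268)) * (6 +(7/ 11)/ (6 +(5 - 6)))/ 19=-0.25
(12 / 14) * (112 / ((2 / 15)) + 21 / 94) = 33849 / 47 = 720.19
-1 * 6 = -6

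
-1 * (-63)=63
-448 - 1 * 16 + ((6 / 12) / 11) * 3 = -10205 / 22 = -463.86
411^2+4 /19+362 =3216381 /19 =169283.21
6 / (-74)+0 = -3 / 37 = -0.08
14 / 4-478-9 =-967 / 2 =-483.50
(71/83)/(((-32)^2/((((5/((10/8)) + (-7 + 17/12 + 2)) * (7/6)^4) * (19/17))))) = 16194745/22470524928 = 0.00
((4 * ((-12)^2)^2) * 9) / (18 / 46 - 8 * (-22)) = 17169408 / 4057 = 4232.05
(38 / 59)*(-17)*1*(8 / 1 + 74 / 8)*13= -289731 / 118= -2455.35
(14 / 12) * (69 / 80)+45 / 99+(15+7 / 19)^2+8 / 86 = 6495230593 / 27320480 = 237.74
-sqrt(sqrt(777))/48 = -777^(1/4)/48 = -0.11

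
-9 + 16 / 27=-227 / 27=-8.41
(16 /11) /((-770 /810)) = -1296 /847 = -1.53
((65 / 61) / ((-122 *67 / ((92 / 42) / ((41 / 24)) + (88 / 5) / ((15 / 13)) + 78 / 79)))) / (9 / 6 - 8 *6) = 12495626 / 254364192495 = 0.00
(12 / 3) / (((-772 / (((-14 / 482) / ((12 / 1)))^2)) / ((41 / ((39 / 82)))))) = -82369 / 31476649464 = -0.00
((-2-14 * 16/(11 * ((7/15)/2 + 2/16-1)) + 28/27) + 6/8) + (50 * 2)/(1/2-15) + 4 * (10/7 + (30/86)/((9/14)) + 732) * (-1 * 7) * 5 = -1674089007841/16295796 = -102731.34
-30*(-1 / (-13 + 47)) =15 / 17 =0.88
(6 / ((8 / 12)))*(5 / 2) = 45 / 2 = 22.50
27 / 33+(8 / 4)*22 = 493 / 11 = 44.82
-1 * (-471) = 471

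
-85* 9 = -765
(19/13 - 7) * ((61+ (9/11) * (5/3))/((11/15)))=-740880/1573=-471.00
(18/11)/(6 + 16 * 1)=9/121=0.07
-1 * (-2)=2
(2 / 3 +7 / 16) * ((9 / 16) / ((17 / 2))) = 159 / 2176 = 0.07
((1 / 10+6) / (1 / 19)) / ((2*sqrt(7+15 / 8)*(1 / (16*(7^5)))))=155834504*sqrt(142) / 355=5230936.43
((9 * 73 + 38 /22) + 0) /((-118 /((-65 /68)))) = 235495 /44132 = 5.34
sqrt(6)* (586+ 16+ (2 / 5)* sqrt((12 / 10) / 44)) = sqrt(6)* (sqrt(330)+ 165550) / 275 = 1474.75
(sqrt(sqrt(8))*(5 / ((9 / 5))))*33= 275*2^(3 / 4) / 3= 154.16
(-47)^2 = 2209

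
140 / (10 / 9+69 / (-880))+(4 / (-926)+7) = 539866181 / 3786877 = 142.56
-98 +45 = -53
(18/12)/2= 3/4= 0.75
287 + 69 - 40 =316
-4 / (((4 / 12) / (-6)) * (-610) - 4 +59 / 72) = -96 / 737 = -0.13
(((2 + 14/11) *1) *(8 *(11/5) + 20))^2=45805824/3025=15142.42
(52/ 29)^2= 2704/ 841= 3.22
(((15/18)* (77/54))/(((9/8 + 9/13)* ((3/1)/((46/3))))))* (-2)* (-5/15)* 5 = 657800/59049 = 11.14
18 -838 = -820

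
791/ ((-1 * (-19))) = 791/ 19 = 41.63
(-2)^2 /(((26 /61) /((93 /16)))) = 5673 /104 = 54.55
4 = 4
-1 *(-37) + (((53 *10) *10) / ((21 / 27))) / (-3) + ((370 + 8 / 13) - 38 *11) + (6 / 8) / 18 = -4983389 / 2184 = -2281.77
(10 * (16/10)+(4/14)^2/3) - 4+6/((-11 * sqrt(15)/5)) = 1768/147 - 2 * sqrt(15)/11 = 11.32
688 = 688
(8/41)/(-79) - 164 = -531204/3239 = -164.00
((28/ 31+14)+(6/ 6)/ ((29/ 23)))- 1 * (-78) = 84233/ 899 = 93.70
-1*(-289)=289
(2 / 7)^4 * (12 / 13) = 192 / 31213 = 0.01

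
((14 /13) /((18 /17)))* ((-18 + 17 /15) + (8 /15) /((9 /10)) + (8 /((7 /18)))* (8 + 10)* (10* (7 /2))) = 207940957 /15795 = 13164.99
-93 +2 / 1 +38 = -53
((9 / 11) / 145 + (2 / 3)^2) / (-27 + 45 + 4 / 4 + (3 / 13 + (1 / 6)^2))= 335972 / 14375735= 0.02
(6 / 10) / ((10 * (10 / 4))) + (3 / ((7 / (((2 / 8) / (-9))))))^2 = 21293 / 882000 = 0.02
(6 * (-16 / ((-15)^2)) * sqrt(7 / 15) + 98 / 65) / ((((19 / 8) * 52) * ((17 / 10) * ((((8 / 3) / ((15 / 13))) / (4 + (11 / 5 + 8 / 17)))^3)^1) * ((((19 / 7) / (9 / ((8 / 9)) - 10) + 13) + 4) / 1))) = 45579633110361 / 10219162681619008 - 103355177121 * sqrt(105) / 1228264745386900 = 0.00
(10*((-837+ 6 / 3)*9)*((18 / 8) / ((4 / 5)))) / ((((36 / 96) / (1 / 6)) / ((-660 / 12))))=5166562.50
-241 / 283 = -0.85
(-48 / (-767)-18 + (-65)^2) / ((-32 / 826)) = -22587719 / 208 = -108594.80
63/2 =31.50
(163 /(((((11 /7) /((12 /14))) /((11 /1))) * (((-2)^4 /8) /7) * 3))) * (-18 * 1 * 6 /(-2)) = 61614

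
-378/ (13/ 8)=-3024/ 13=-232.62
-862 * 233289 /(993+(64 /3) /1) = -603285354 /3043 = -198253.48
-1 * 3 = -3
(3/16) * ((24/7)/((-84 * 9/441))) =-0.38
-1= -1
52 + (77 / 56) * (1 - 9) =41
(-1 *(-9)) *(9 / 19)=81 / 19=4.26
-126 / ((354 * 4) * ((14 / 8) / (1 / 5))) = -3 / 295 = -0.01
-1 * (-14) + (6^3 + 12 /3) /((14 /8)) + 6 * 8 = 1314 /7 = 187.71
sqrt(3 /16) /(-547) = -sqrt(3) /2188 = -0.00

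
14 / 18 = 7 / 9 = 0.78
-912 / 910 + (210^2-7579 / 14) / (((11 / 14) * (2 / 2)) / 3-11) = -4057.46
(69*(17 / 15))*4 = 1564 / 5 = 312.80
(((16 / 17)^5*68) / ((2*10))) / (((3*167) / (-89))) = -0.45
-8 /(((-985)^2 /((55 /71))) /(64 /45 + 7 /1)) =-33352 /619973775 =-0.00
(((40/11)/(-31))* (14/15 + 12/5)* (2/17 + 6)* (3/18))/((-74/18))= 20800/214489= 0.10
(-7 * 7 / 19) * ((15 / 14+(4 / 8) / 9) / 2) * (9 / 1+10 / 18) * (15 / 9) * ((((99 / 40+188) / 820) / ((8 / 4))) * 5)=-8569771 / 637632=-13.44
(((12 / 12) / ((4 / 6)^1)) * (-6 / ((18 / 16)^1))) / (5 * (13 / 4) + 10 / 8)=-16 / 35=-0.46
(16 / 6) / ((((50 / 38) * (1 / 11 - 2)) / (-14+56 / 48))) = 9196 / 675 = 13.62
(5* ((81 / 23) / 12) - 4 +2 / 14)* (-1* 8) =3078 / 161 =19.12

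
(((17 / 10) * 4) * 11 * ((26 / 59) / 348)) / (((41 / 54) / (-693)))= -30324294 / 350755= -86.45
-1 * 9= -9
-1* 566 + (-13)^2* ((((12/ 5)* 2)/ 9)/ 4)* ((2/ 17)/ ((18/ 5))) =-259456/ 459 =-565.26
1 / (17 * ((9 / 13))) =13 / 153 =0.08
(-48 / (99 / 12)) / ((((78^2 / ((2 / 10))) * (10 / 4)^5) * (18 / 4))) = -1024 / 2352796875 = -0.00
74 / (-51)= -74 / 51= -1.45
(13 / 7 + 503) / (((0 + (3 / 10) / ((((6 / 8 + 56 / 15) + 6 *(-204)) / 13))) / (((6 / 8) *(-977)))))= 6015210209 / 52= 115677119.40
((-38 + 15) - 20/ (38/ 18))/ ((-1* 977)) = 617/ 18563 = 0.03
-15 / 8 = -1.88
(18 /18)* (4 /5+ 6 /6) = 9 /5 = 1.80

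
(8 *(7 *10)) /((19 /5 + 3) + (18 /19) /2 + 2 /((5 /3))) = 1520 /23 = 66.09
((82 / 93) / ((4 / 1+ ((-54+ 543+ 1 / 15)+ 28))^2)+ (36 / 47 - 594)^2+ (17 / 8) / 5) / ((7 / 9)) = 4732206018488699301 / 10458430622560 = 452477.64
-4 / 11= -0.36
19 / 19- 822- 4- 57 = -882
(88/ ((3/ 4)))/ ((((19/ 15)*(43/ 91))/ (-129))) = -25288.42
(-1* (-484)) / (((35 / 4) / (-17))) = -32912 / 35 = -940.34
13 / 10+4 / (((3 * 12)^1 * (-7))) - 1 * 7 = -5.72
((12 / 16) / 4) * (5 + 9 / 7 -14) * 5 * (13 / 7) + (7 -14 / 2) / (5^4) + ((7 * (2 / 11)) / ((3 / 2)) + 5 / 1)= -98089 / 12936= -7.58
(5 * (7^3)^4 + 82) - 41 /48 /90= 298971803895799 /4320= 69206436086.99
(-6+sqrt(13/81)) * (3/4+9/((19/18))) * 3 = -6345/38+235 * sqrt(13)/76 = -155.82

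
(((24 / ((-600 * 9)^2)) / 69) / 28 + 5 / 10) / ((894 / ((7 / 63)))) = 1173690001 / 18887019480000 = 0.00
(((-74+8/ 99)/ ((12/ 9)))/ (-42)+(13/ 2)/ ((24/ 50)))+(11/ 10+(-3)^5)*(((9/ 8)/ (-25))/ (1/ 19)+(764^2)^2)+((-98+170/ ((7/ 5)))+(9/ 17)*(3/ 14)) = -277410831638004488383/ 3366000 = -82415576838385.17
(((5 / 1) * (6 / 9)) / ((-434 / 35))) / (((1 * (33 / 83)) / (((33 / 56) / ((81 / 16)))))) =-4150 / 52731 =-0.08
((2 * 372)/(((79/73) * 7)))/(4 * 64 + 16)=6789/18802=0.36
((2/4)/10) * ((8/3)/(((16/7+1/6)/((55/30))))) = 154/1545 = 0.10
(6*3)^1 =18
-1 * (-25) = 25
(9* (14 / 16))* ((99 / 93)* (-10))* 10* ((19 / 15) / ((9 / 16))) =-58520 / 31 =-1887.74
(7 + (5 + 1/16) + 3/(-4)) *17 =3077/16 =192.31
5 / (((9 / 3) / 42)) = 70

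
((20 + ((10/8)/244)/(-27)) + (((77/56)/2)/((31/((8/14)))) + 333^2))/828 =634220322439/4734821952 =133.95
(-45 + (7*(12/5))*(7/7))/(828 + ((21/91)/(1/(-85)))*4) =-611/16240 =-0.04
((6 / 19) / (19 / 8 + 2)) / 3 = 16 / 665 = 0.02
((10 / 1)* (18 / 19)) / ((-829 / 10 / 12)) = -21600 / 15751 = -1.37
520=520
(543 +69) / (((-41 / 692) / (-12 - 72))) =35574336 / 41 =867666.73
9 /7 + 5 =44 /7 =6.29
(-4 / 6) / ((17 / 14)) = -28 / 51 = -0.55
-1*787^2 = -619369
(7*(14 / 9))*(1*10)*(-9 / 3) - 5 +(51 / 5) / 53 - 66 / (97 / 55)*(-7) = -5360684 / 77115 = -69.52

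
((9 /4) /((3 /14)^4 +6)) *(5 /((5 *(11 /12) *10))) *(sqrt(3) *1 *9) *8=5.10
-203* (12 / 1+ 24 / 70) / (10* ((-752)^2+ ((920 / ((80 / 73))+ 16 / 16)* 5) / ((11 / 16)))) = -2871 / 6549775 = -0.00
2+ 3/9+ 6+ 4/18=77/9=8.56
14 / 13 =1.08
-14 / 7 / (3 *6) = -1 / 9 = -0.11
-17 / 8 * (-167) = 2839 / 8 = 354.88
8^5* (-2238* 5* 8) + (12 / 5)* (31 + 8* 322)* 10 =-2933328792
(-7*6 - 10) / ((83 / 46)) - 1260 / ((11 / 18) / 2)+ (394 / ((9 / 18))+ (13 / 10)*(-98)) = -15940321 / 4565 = -3491.86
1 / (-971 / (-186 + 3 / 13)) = 2415 / 12623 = 0.19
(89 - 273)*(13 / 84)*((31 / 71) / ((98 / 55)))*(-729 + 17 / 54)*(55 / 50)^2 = 485450147611 / 78903720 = 6152.44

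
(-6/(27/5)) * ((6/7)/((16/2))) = -5/42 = -0.12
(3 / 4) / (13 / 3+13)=9 / 208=0.04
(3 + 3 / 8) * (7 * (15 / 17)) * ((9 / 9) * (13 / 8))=36855 / 1088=33.87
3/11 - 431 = -4738/11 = -430.73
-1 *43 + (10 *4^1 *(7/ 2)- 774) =-677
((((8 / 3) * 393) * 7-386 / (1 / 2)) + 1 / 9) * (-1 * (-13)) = 768001 / 9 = 85333.44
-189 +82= -107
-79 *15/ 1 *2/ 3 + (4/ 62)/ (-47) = -1151032/ 1457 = -790.00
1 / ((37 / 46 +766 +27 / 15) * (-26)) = -115 / 2298127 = -0.00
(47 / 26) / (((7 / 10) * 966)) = 235 / 87906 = 0.00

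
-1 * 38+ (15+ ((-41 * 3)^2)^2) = 228886618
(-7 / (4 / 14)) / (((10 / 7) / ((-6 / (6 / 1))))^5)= 823543 / 200000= 4.12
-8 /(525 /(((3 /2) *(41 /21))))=-164 /3675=-0.04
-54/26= -27/13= -2.08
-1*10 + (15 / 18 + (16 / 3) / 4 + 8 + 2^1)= 13 / 6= 2.17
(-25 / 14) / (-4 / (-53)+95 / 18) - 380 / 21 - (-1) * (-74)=-9912713 / 107247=-92.43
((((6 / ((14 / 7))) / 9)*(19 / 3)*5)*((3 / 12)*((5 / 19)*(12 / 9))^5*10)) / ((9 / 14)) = 560000000 / 2565108243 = 0.22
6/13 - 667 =-8665/13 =-666.54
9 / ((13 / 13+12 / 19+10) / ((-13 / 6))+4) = -171 / 26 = -6.58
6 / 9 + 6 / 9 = 1.33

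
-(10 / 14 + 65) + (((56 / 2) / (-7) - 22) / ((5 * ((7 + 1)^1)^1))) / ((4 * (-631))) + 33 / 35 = -64.77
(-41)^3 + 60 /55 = -68919.91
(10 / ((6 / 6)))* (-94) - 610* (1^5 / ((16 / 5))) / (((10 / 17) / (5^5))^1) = -16218165 / 16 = -1013635.31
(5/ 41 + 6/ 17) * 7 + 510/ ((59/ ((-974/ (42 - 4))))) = -170516533/ 781337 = -218.24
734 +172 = 906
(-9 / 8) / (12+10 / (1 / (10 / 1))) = -9 / 896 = -0.01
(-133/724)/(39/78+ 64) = -133/46698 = -0.00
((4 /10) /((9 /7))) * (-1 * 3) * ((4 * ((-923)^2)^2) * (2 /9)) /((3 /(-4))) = 325150793426368 /405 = 802841465250.29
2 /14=1 /7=0.14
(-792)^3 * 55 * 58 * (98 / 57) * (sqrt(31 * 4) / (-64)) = 1617785991360 * sqrt(31) / 19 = 474076378388.41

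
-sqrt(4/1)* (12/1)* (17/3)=-136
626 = 626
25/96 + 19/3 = 211/32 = 6.59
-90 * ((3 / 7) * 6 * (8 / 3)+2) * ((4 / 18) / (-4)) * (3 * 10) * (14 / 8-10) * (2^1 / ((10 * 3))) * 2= -10230 / 7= -1461.43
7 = 7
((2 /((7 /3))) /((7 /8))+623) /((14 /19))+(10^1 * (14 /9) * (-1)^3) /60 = 15680173 /18522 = 846.57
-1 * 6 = -6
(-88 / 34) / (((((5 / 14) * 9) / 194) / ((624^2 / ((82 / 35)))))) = -18095773696 / 697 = -25962372.59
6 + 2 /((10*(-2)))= 59 /10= 5.90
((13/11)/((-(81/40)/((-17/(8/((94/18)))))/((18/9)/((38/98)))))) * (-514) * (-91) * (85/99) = 20235300057700/15083739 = 1341530.77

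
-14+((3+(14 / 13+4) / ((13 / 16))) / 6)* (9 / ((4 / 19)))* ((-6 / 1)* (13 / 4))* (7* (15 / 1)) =-28066577 / 208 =-134935.47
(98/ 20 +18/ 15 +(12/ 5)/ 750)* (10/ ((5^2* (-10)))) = -7629/ 31250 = -0.24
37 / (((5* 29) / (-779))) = -28823 / 145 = -198.78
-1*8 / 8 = -1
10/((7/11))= 15.71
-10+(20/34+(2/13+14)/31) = -61352/6851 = -8.96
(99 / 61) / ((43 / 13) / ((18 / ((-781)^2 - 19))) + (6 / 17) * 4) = 65637 / 4533044383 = 0.00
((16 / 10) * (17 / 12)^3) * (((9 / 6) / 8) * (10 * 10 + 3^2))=535517 / 5760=92.97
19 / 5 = 3.80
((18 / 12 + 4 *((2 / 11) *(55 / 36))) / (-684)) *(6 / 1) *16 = -188 / 513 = -0.37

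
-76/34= -38/17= -2.24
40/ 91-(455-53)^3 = -5911797488/ 91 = -64964807.56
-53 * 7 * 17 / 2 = -6307 / 2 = -3153.50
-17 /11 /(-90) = 17 /990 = 0.02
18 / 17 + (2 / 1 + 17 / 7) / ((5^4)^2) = 49219277 / 46484375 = 1.06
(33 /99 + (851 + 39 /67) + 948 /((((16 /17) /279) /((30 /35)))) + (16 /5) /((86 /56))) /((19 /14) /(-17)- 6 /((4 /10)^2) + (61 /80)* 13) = -19889925977512 /2276505699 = -8737.04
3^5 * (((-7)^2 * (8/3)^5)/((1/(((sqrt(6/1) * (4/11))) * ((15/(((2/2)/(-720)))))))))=-15445881614.03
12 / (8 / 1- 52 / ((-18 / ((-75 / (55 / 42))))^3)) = -0.01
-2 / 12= -1 / 6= -0.17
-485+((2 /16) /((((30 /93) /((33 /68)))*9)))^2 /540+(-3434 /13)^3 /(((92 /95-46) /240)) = 22131782501495532636691541 /225296090413056000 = 98234205.76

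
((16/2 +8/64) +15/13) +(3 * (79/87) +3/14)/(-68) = 1657353/179452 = 9.24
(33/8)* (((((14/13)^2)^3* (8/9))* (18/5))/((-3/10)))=-331299584/4826809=-68.64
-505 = -505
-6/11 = -0.55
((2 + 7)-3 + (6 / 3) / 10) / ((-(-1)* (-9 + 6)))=-31 / 15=-2.07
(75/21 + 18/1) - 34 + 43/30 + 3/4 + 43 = 13757/420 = 32.75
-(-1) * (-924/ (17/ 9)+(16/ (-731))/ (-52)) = -4648640/ 9503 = -489.18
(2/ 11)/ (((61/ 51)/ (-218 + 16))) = -20604/ 671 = -30.71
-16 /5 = -3.20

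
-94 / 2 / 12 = -3.92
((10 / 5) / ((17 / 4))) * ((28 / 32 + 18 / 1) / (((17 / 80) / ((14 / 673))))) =169120 / 194497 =0.87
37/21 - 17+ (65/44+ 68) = 50117/924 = 54.24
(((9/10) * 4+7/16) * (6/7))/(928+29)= 323/89320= 0.00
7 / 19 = 0.37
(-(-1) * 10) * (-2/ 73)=-20/ 73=-0.27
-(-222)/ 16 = 111/ 8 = 13.88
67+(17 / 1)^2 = 356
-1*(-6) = 6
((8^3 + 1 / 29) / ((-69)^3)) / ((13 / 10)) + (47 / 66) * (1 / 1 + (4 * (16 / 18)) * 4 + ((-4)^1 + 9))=19616790253 / 1362326823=14.40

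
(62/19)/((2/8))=248/19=13.05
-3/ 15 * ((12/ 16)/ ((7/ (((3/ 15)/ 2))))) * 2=-3/ 700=-0.00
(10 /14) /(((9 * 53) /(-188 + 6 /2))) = -925 /3339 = -0.28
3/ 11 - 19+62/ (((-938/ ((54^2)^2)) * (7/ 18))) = -52192434026/ 36113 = -1445253.34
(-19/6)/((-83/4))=38/249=0.15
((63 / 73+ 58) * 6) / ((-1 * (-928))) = 12891 / 33872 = 0.38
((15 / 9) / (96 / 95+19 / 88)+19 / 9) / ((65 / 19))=6083933 / 5998005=1.01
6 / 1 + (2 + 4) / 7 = 48 / 7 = 6.86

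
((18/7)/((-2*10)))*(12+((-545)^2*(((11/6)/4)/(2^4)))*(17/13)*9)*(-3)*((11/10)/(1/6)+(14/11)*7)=3838139019783/6406400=599110.11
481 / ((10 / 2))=481 / 5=96.20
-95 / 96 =-0.99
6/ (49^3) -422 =-49647872/ 117649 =-422.00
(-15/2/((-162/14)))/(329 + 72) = 35/21654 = 0.00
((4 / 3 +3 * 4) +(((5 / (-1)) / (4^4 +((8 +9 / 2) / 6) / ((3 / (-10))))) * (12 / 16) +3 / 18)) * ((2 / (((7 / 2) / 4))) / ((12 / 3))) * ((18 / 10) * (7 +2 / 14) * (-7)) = -21763080 / 31381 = -693.51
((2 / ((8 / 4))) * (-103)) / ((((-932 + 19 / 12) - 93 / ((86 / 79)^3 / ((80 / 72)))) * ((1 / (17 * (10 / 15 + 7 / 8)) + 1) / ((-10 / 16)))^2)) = 9719974756983 / 263109144275392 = 0.04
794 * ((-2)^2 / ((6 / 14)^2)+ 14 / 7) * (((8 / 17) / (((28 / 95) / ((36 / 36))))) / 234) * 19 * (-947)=-290443365860 / 125307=-2317854.28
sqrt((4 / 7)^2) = 4 / 7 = 0.57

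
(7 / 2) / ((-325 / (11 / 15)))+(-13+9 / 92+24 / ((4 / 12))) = 26501833 / 448500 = 59.09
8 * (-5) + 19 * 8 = 112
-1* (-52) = 52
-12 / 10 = -6 / 5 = -1.20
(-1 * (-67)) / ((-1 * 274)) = -67 / 274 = -0.24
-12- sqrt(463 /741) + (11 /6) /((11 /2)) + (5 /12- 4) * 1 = -61 /4- sqrt(343083) /741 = -16.04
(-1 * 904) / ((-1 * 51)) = 904 / 51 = 17.73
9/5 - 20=-91/5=-18.20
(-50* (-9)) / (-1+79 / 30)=13500 / 49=275.51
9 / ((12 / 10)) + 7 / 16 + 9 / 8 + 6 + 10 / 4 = 281 / 16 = 17.56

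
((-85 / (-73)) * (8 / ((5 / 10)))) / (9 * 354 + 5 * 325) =80 / 20659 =0.00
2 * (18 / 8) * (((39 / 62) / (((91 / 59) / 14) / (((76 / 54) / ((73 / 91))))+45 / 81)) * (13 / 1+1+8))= 545350806 / 5415049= 100.71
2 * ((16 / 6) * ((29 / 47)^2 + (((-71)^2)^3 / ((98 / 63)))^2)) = 11744672492400478781755090900 / 324723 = 36168280326310359234655.66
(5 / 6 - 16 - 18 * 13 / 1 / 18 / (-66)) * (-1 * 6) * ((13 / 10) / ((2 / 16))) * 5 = 51376 / 11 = 4670.55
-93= -93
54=54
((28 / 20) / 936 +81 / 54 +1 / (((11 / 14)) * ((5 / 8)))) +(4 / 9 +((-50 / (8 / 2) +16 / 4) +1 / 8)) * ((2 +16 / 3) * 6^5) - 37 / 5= -452235.86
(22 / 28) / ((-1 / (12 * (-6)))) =56.57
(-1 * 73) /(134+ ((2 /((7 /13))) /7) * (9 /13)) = -3577 /6584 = -0.54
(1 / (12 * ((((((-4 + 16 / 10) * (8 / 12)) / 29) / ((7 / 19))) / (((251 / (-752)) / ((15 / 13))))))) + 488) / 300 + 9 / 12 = 2934617461 / 1234483200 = 2.38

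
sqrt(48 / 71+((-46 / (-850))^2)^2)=sqrt(111188741928481) / 12824375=0.82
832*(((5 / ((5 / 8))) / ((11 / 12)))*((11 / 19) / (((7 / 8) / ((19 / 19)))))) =638976 / 133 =4804.33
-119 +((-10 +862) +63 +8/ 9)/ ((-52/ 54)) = -27823/ 26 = -1070.12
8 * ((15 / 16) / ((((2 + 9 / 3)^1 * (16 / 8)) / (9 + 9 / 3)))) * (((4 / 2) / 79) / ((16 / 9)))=81 / 632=0.13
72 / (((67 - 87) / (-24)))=432 / 5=86.40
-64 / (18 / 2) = -7.11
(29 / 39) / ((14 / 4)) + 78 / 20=11227 / 2730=4.11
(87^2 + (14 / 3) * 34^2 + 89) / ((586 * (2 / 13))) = 254527 / 1758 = 144.78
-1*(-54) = 54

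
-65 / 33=-1.97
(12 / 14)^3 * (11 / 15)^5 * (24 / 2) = 5153632 / 3215625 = 1.60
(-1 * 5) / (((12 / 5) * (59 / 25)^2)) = -15625 / 41772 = -0.37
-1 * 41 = -41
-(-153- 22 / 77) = 1073 / 7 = 153.29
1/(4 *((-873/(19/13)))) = -19/45396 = -0.00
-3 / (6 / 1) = -1 / 2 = -0.50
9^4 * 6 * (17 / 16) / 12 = 3485.53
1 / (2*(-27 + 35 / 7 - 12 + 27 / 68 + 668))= 34 / 43139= 0.00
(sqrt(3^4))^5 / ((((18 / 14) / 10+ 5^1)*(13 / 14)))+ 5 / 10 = 115740707 / 9334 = 12399.90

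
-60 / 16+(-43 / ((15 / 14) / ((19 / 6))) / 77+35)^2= 1086380881 / 980100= 1108.44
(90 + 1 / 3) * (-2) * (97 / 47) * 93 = -1629794 / 47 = -34676.47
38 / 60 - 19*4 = -2261 / 30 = -75.37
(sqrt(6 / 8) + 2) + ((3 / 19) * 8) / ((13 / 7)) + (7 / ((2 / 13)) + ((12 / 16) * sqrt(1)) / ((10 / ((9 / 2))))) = sqrt(3) / 2 + 958709 / 19760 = 49.38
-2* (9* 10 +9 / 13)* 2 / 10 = -2358 / 65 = -36.28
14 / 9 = 1.56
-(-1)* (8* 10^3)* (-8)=-64000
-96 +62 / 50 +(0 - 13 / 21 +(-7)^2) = -24349 / 525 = -46.38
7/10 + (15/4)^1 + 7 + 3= 14.45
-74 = -74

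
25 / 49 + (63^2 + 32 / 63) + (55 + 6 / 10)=8876488 / 2205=4025.62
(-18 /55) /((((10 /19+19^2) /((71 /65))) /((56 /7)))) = -194256 /24556675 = -0.01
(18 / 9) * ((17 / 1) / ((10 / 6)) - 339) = -3288 / 5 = -657.60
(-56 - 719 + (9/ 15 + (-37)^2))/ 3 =991/ 5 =198.20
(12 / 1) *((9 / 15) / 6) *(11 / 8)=33 / 20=1.65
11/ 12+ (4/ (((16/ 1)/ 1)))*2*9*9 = 497/ 12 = 41.42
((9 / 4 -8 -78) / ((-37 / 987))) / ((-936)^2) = 110215 / 43220736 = 0.00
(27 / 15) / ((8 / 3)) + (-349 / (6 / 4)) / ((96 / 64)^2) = -110951 / 1080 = -102.73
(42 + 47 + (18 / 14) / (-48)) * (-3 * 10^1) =-149475 / 56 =-2669.20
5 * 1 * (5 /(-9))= -25 /9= -2.78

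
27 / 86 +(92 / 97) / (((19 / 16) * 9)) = 574441 / 1426482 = 0.40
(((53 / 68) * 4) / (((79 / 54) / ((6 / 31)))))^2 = 294877584 / 1733306689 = 0.17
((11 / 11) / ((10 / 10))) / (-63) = -1 / 63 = -0.02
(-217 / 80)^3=-10218313 / 512000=-19.96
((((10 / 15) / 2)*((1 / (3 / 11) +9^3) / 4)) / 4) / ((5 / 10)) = 1099 / 36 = 30.53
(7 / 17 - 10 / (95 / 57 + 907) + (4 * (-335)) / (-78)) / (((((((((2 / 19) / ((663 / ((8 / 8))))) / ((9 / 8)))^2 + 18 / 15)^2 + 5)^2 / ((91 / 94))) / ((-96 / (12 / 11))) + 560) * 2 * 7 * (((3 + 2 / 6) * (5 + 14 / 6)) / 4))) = 19130389082762812518797051494771394473338399699000 / 52090361030964667472519804464952044112338979719063459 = 0.00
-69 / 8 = -8.62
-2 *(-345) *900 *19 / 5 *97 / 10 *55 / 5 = 251790660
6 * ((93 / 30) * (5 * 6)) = 558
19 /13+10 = 149 /13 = 11.46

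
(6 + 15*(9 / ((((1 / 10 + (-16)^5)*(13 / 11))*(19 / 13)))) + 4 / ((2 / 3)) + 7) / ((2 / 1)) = 9.50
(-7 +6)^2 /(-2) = -1 /2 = -0.50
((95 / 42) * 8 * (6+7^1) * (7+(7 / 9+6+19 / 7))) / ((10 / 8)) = 4106128 / 1323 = 3103.65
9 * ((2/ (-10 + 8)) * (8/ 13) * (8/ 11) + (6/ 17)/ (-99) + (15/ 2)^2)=4883295/ 9724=502.19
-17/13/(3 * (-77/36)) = 0.20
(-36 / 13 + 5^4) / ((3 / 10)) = 80890 / 39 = 2074.10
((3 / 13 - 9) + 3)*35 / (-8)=25.24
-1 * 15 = -15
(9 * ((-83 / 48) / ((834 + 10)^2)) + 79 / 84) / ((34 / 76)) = 4276765993 / 2034431616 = 2.10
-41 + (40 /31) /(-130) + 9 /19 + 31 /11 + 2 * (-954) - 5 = -164303130 /84227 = -1950.72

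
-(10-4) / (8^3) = -3 / 256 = -0.01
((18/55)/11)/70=9/21175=0.00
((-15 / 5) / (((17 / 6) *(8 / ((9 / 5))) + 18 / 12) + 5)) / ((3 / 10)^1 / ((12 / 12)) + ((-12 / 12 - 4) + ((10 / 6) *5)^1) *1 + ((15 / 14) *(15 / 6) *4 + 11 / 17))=-0.01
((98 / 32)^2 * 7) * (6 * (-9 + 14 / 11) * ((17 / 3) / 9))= -24286115 / 12672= -1916.52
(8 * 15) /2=60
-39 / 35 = -1.11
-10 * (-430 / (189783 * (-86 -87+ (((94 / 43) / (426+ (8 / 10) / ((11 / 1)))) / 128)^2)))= -17883732528534323200 / 136550445349910779980441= -0.00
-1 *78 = -78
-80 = -80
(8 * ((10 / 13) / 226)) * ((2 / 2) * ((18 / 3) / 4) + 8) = 380 / 1469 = 0.26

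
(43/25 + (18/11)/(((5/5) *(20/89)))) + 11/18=23792/2475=9.61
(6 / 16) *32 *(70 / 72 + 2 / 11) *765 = 116535 / 11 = 10594.09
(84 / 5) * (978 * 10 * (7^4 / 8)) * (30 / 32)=46229754.38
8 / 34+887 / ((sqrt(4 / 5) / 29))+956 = 16256 / 17+25723 * sqrt(5) / 2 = 29715.42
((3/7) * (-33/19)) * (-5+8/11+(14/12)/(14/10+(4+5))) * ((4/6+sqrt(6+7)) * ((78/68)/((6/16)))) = 14279/2261+42837 * sqrt(13)/4522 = 40.47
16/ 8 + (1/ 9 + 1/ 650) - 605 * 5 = -17683891/ 5850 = -3022.89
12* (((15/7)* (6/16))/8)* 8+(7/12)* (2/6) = 2479/252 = 9.84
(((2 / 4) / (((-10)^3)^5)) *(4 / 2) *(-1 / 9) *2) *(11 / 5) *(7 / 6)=77 / 135000000000000000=0.00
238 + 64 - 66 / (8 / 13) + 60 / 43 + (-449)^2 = 34709109 / 172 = 201797.15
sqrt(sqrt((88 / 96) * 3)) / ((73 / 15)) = 15 * 11^(1 / 4) * sqrt(2) / 146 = 0.26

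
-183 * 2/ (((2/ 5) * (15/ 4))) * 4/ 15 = -976/ 15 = -65.07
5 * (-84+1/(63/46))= -26230/63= -416.35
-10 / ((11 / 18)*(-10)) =18 / 11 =1.64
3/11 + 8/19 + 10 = 10.69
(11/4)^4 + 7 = 16433/256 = 64.19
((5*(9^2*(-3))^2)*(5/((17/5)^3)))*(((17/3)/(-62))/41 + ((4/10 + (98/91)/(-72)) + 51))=36862129670625/19100588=1929895.02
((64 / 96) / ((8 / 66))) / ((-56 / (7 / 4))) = -0.17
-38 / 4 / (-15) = 19 / 30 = 0.63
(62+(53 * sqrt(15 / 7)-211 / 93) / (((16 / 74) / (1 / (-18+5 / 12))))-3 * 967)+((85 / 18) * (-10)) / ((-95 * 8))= -120368369 / 42408-5883 * sqrt(105) / 2954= -2858.75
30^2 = 900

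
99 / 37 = 2.68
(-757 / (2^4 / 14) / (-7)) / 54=757 / 432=1.75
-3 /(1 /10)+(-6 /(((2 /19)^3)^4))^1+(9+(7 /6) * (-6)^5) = -6639944775820947 /2048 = -3242160535068.82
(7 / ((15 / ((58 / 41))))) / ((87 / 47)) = 658 / 1845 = 0.36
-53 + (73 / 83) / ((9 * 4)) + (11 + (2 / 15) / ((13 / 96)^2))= -87624163 / 2524860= -34.70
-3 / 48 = -1 / 16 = -0.06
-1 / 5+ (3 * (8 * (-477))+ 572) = -54381 / 5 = -10876.20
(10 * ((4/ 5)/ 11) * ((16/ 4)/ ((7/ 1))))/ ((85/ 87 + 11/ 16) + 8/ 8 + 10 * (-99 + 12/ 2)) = -44544/ 99395527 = -0.00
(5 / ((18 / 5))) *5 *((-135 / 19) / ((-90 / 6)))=125 / 38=3.29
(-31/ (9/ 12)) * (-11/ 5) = 1364/ 15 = 90.93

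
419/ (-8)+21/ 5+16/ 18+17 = -10903/ 360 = -30.29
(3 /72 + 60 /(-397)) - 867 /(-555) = 2560637 /1762680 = 1.45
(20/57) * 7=140/57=2.46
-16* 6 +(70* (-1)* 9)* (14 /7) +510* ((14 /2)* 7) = 23634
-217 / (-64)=217 / 64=3.39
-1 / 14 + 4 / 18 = 19 / 126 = 0.15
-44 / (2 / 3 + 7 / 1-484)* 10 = 1320 / 1429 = 0.92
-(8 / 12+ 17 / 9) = -2.56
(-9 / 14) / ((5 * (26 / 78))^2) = -81 / 350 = -0.23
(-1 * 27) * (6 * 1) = -162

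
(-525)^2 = 275625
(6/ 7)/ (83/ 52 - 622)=-312/ 225827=-0.00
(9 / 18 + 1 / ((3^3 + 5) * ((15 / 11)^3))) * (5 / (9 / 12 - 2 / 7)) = 387317 / 70200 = 5.52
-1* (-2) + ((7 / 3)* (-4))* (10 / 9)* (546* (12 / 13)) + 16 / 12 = -15670 / 3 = -5223.33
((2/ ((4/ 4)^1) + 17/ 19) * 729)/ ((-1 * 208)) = -40095/ 3952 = -10.15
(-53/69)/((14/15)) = -265/322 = -0.82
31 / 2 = 15.50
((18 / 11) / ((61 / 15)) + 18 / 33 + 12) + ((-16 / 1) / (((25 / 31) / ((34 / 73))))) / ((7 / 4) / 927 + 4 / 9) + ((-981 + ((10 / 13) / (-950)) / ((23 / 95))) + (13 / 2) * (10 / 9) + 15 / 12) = -21385043215512653 / 21815093371500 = -980.29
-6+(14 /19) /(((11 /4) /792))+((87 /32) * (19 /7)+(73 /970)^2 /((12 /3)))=213830116289 /1001117600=213.59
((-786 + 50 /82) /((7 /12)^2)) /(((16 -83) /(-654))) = -3032561376 /134603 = -22529.67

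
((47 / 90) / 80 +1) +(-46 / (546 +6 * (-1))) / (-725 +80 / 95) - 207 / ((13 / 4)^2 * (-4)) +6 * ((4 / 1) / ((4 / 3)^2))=974685611851 / 50225853600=19.41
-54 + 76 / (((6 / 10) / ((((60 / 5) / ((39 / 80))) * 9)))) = 364098 / 13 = 28007.54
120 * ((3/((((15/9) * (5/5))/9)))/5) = 1944/5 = 388.80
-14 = -14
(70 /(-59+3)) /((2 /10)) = -25 /4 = -6.25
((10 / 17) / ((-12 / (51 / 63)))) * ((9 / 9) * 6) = -0.24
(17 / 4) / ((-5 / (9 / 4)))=-153 / 80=-1.91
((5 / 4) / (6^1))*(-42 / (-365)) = 7 / 292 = 0.02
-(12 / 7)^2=-144 / 49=-2.94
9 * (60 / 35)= 108 / 7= 15.43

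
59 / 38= 1.55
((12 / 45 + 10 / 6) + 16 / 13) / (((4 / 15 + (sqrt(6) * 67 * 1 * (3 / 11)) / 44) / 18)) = -5203294272 / 330156151 + 8103270780 * sqrt(6) / 330156151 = 44.36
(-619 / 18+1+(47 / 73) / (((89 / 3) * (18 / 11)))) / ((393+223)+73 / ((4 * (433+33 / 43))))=-145602958384 / 2687516554491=-0.05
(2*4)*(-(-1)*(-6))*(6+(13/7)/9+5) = -11296/21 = -537.90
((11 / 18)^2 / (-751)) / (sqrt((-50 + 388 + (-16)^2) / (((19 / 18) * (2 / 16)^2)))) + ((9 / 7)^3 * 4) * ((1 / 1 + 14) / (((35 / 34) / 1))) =297432 / 2401 - 11 * sqrt(627) / 105115968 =123.88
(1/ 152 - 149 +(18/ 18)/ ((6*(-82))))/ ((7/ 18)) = -8356857/ 21812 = -383.13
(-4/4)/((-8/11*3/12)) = 11/2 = 5.50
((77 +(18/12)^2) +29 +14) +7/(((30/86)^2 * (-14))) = 106327/900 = 118.14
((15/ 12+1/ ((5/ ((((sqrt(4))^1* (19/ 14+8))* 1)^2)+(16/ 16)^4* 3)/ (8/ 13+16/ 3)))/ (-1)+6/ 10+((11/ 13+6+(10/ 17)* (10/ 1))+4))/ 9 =604675103/ 385826220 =1.57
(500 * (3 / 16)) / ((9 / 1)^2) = 125 / 108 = 1.16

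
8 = 8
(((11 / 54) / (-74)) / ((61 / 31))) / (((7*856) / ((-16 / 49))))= 341 / 4473044478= 0.00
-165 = -165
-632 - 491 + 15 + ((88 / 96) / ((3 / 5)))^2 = -1432943 / 1296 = -1105.67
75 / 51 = 25 / 17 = 1.47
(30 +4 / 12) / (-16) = -91 / 48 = -1.90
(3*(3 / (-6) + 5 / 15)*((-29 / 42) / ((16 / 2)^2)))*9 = 87 / 1792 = 0.05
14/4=7/2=3.50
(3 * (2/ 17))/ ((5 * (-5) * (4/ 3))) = -9/ 850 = -0.01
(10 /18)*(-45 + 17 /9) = -1940 /81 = -23.95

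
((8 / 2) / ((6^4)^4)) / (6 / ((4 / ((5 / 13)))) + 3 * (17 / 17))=13 / 32795402674176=0.00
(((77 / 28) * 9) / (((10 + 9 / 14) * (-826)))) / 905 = -99 / 31823420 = -0.00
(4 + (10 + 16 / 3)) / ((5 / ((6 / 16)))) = 29 / 20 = 1.45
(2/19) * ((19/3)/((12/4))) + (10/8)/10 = 25/72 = 0.35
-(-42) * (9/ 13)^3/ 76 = 15309/ 83486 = 0.18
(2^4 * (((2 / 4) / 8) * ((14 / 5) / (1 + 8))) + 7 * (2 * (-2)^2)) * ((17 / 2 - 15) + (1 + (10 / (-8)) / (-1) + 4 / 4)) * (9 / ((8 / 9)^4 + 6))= -248.65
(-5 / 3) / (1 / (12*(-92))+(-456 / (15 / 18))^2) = -46000 / 8264208359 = -0.00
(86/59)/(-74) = -43/2183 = -0.02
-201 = -201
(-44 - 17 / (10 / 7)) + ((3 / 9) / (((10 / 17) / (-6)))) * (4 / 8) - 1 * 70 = -638 / 5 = -127.60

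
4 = 4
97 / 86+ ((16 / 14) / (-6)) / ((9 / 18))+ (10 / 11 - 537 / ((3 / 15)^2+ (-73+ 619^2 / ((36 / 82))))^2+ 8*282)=6916811193878978232998155 / 3063713450794637120634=2257.66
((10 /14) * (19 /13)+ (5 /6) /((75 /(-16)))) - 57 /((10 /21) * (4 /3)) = -2912653 /32760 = -88.91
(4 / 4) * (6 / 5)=6 / 5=1.20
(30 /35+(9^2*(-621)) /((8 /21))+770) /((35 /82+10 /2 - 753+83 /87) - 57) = 26221298793 /160524532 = 163.35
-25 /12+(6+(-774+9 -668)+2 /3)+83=-16145 /12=-1345.42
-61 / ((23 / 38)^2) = -88084 / 529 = -166.51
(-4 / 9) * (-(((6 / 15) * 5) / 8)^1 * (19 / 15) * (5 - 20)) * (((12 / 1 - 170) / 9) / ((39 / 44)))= 132088 / 3159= 41.81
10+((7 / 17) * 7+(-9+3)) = 117 / 17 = 6.88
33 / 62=0.53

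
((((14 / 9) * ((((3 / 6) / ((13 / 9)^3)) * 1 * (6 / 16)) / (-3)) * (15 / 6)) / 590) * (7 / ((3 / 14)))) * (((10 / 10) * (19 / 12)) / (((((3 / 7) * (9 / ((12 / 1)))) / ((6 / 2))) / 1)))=-136857 / 2073968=-0.07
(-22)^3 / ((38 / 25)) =-7005.26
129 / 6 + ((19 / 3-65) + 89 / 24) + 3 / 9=-265 / 8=-33.12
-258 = -258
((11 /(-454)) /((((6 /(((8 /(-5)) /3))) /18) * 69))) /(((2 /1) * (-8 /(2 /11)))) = -0.00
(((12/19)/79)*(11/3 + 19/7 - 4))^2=40000/110397049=0.00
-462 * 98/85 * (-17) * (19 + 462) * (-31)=-675110436/5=-135022087.20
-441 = -441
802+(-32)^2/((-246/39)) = 26226/41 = 639.66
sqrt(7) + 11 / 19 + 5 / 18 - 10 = -3127 / 342 + sqrt(7) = -6.50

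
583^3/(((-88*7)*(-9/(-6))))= -18014117/84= -214453.77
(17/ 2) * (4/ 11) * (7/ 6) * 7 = 833/ 33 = 25.24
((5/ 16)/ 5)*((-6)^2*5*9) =405/ 4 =101.25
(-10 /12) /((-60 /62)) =31 /36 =0.86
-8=-8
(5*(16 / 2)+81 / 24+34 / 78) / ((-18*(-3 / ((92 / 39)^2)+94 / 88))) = -79539911 / 17289909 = -4.60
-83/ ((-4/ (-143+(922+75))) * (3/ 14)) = 248087/ 3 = 82695.67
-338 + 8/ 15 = -5062/ 15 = -337.47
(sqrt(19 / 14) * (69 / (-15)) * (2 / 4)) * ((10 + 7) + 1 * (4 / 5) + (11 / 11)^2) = -1081 * sqrt(266) / 350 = -50.37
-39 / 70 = -0.56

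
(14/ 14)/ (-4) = -1/ 4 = -0.25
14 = 14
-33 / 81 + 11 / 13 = 154 / 351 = 0.44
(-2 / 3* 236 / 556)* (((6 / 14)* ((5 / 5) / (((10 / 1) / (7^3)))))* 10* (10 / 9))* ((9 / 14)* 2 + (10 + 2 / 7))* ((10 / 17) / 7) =-44.94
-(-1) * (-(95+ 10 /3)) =-98.33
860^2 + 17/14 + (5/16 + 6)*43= 82865737/112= 739872.65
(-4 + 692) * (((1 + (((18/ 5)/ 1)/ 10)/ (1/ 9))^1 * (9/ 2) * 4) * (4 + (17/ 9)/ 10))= 27493856/ 125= 219950.85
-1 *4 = -4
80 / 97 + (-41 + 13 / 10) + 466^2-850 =209779111 / 970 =216267.12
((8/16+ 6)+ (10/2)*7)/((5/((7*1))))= 581/10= 58.10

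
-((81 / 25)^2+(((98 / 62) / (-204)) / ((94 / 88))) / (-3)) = -1462921556 / 139325625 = -10.50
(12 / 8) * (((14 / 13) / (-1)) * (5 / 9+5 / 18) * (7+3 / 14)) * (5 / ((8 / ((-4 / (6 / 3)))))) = 2525 / 208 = 12.14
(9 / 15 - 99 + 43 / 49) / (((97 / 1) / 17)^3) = -117386309 / 223604885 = -0.52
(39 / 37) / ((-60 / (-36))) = 117 / 185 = 0.63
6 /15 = 0.40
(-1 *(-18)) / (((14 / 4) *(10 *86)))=9 / 1505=0.01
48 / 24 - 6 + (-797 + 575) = -226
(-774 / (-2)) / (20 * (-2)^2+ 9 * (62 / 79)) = 30573 / 6878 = 4.45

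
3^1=3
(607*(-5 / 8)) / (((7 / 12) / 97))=-883185 / 14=-63084.64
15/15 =1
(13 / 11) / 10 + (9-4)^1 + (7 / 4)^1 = 1511 / 220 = 6.87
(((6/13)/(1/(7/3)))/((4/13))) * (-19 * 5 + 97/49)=-2279/7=-325.57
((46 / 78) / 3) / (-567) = -23 / 66339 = -0.00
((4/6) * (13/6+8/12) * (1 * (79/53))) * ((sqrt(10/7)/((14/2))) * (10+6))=21488 * sqrt(70)/23373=7.69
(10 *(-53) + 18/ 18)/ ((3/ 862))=-455998/ 3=-151999.33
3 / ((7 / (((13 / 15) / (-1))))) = -13 / 35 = -0.37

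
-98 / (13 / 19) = -143.23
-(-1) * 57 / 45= 19 / 15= 1.27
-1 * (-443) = 443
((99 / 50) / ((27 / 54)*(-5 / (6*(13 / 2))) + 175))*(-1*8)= -30888 / 341125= -0.09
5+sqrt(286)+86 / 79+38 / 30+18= sqrt(286)+30046 / 1185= 42.27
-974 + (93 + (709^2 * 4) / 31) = 1983413 / 31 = 63981.06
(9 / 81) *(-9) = -1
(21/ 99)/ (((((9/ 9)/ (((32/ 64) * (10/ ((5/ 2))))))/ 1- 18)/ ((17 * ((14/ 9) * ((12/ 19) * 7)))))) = -13328/ 9405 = -1.42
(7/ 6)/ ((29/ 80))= 280/ 87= 3.22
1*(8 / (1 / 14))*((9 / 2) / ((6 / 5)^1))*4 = 1680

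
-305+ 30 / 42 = -2130 / 7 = -304.29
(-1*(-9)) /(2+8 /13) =117 /34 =3.44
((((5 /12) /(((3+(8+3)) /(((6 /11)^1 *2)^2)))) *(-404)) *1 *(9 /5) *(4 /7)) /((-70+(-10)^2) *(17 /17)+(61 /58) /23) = -116410176 /237640249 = -0.49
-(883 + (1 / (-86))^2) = -6530669 / 7396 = -883.00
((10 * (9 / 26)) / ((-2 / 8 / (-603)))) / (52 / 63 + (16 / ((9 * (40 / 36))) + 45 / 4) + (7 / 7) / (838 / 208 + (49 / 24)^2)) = 8394490112400 / 13872181583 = 605.13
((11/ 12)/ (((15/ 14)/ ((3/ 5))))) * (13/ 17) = 1001/ 2550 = 0.39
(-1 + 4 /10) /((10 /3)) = -9 /50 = -0.18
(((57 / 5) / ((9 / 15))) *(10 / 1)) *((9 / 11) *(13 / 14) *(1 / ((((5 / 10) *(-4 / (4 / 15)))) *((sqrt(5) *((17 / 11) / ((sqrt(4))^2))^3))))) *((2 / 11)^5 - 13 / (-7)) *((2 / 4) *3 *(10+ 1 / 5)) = -893704473792 *sqrt(5) / 471207275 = -4240.99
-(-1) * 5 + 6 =11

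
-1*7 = -7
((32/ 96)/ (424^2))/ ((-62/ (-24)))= 1/ 1393264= 0.00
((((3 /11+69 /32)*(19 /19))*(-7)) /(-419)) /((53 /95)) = 568575 /7816864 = 0.07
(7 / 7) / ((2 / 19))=19 / 2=9.50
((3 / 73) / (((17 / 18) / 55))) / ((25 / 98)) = 58212 / 6205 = 9.38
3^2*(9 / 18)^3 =9 / 8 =1.12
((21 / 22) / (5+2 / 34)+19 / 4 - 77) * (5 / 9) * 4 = -681700 / 4257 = -160.14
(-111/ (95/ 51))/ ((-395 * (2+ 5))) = 5661/ 262675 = 0.02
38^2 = 1444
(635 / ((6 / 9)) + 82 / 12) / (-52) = -1439 / 78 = -18.45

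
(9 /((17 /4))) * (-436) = -15696 /17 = -923.29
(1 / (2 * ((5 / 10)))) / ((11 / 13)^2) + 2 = 411 / 121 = 3.40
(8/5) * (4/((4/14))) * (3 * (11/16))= 231/5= 46.20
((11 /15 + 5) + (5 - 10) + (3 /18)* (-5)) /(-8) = 1 /80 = 0.01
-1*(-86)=86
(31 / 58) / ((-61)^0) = 31 / 58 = 0.53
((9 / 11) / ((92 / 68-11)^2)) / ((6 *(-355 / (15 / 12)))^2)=289 / 95450246144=0.00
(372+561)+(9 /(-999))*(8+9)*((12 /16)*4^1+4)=103444 /111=931.93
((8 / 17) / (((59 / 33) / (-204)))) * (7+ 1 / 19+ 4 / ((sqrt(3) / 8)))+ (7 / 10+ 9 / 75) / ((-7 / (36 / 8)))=-33792 * sqrt(3) / 59 - 297572049 / 784700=-1371.24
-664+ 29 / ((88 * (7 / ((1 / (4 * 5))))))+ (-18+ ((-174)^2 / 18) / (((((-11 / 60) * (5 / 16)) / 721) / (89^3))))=-183844451622896931 / 12320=-14922439255105.27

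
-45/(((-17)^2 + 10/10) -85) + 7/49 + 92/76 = 6183/5453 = 1.13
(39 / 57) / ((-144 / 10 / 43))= -2795 / 1368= -2.04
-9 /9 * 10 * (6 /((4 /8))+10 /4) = -145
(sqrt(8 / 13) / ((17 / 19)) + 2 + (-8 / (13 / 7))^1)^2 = 297644 / 48841 - 2280 * sqrt(26) / 2873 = 2.05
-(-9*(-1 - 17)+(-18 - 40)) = -104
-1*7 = -7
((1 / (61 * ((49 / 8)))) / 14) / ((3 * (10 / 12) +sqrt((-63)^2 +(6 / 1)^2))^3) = -307744 / 3424811551399385 +618048 * sqrt(445) / 17124057756996925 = 0.00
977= 977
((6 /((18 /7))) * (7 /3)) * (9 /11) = 49 /11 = 4.45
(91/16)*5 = 455/16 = 28.44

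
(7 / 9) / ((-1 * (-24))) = 7 / 216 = 0.03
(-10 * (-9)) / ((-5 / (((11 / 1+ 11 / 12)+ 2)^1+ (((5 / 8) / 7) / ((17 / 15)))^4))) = -102878999052729 / 410693470208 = -250.50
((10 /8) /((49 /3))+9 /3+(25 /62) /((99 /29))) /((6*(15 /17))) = 32668169 /54137160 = 0.60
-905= -905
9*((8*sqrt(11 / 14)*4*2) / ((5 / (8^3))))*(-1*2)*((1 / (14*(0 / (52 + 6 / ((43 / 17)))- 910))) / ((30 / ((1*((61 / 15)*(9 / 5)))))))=2248704*sqrt(154) / 13934375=2.00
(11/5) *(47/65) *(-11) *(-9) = 51183/325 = 157.49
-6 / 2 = -3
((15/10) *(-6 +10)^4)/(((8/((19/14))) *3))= 152/7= 21.71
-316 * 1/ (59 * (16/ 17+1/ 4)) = -21488/ 4779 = -4.50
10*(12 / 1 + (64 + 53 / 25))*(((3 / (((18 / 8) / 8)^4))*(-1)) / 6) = -227540992 / 3645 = -62425.51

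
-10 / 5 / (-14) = 1 / 7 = 0.14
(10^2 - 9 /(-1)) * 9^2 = 8829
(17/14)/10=17/140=0.12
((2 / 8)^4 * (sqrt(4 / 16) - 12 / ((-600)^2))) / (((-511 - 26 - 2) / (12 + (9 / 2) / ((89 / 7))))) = -10994267 / 245611520000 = -0.00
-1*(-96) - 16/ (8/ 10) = 76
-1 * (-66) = 66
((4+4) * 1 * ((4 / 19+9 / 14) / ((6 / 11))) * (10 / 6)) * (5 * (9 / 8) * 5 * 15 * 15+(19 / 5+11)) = 633531349 / 4788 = 132316.49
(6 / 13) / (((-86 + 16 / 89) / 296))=-26344 / 16549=-1.59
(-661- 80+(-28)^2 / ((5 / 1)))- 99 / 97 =-283832 / 485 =-585.22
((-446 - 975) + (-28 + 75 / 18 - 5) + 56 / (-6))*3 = -4377.50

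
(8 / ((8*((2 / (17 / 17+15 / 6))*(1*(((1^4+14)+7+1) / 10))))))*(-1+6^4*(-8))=-362915 / 46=-7889.46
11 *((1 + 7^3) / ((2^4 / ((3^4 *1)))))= 19156.50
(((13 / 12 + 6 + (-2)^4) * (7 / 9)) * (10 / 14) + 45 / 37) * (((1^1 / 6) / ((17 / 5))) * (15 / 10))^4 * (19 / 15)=133249375 / 256319935488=0.00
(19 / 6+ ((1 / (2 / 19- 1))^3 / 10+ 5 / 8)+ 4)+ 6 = 8048707 / 589560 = 13.65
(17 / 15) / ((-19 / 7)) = -119 / 285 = -0.42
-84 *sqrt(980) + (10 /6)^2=25 /9-1176 *sqrt(5)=-2626.84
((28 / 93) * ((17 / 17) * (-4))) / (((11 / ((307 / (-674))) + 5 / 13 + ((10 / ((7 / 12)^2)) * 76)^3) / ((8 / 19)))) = -420705294464 / 9243714628419926387799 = -0.00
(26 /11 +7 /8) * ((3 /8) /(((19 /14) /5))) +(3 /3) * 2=2279 /352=6.47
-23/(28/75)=-61.61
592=592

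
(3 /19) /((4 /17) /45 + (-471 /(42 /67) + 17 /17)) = -32130 /152689111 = -0.00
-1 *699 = -699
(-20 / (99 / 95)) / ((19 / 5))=-5.05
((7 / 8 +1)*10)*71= 5325 / 4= 1331.25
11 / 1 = 11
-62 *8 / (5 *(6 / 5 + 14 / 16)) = -47.81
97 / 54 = 1.80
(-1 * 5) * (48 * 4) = -960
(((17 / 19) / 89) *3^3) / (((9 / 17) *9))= 289 / 5073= 0.06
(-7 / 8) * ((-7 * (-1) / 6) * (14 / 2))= -343 / 48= -7.15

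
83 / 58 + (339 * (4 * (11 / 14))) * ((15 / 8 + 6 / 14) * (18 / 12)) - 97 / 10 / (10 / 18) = 1041708743 / 284200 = 3665.41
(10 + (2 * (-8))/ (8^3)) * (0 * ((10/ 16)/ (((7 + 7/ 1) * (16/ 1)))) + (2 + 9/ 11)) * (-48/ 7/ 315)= -0.61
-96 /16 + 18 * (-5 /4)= -57 /2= -28.50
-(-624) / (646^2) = 156 / 104329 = 0.00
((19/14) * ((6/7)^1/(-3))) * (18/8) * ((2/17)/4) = -171/6664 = -0.03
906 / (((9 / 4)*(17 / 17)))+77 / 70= 12113 / 30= 403.77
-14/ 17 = -0.82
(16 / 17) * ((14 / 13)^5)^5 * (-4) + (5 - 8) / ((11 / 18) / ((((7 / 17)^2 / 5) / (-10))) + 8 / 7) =-227271688111709350312852748183894593 / 9473279839828805441862930253030351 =-23.99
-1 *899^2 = -808201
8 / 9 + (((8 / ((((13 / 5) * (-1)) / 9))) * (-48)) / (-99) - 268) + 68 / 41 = -14715616 / 52767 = -278.88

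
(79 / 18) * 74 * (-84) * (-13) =1063972 / 3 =354657.33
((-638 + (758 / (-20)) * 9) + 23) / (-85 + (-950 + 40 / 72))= 86049 / 93100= 0.92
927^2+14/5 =4296659/5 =859331.80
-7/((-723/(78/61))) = 182/14701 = 0.01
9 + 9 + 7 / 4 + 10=29.75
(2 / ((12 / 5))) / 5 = 1 / 6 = 0.17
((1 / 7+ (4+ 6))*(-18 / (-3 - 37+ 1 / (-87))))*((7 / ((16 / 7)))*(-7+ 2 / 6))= -648585 / 6962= -93.16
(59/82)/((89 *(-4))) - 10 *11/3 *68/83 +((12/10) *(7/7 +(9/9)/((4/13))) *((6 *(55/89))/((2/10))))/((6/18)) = 1843438789/7268808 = 253.61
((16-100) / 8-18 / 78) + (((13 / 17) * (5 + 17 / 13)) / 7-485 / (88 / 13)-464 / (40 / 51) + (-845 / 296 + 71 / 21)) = -672.76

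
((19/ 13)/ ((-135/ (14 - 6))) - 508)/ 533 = -891692/ 935415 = -0.95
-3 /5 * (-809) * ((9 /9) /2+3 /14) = 2427 /7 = 346.71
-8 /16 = -1 /2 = -0.50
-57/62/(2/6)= -171/62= -2.76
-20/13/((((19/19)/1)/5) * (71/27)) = -2700/923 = -2.93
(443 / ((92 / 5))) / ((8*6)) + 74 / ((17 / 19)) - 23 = 4519895 / 75072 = 60.21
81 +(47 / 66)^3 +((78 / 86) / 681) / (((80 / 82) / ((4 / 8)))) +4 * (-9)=1272965122651 / 28062484560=45.36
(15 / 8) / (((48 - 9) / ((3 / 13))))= 15 / 1352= 0.01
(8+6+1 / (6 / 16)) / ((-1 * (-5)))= 10 / 3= 3.33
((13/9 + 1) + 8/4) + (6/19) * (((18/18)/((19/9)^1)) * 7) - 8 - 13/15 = -54829/16245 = -3.38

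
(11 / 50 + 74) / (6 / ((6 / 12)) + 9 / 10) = 5.75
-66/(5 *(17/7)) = -462/85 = -5.44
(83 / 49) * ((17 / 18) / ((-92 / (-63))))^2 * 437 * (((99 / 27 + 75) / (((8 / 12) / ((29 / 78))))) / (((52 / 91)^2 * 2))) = 20799.52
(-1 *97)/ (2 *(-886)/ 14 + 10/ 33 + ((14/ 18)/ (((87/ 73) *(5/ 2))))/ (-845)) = 24708759075/ 32164361494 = 0.77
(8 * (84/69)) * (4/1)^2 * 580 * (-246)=-22233266.09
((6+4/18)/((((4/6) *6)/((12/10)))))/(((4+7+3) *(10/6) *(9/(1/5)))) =2/1125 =0.00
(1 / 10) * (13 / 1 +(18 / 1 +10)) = 41 / 10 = 4.10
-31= -31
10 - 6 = 4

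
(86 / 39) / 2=43 / 39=1.10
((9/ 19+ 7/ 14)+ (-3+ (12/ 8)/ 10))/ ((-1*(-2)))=-0.94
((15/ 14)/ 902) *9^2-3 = -36669/ 12628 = -2.90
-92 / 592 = -23 / 148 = -0.16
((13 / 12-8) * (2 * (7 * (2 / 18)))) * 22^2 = -140602 / 27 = -5207.48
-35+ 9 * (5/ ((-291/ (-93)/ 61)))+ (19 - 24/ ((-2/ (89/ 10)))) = 469513/ 485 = 968.07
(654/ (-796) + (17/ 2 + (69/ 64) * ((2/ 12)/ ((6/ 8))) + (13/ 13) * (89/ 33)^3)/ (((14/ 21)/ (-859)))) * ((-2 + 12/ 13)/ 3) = 39020848393135/ 2975008608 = 13116.21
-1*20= -20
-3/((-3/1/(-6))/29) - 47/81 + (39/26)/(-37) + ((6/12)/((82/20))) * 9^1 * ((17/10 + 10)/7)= -148620229/860139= -172.79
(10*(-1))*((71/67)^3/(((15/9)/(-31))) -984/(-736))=207.97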